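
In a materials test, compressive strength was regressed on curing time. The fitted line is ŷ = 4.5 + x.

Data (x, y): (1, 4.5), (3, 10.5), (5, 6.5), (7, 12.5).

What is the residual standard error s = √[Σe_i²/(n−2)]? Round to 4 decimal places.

x=1: ŷ = 4.5 + 1 = 5.5; e = 4.5 − 5.5 = -1
x=3: ŷ = 4.5 + 3 = 7.5; e = 10.5 − 7.5 = 3
x=5: ŷ = 4.5 + 5 = 9.5; e = 6.5 − 9.5 = -3
x=7: ŷ = 4.5 + 7 = 11.5; e = 12.5 − 11.5 = 1
SSE = 1 + 9 + 9 + 1 = 20
s = √(20/2) = √10 ≈ 3.1623

s = 3.1623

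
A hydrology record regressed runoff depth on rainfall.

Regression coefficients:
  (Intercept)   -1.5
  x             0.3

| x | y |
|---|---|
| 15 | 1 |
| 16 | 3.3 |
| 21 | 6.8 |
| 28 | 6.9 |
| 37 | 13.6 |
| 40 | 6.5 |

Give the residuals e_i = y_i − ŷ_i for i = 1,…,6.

x=15: ŷ = -1.5 + 0.3·15 = 3; e = 1 − 3 = -2
x=16: ŷ = -1.5 + 0.3·16 = 3.3; e = 3.3 − 3.3 = 0
x=21: ŷ = -1.5 + 0.3·21 = 4.8; e = 6.8 − 4.8 = 2
x=28: ŷ = -1.5 + 0.3·28 = 6.9; e = 6.9 − 6.9 = 0
x=37: ŷ = -1.5 + 0.3·37 = 9.6; e = 13.6 − 9.6 = 4
x=40: ŷ = -1.5 + 0.3·40 = 10.5; e = 6.5 − 10.5 = -4

-2, 0, 2, 0, 4, -4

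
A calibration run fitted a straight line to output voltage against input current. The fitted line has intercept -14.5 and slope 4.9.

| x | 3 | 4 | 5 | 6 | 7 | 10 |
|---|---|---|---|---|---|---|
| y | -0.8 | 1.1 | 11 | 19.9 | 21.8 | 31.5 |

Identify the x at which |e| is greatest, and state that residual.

x = 6, e = 5

x=3: ŷ = -14.5 + 4.9·3 = 0.2; e = -0.8 − 0.2 = -1
x=4: ŷ = -14.5 + 4.9·4 = 5.1; e = 1.1 − 5.1 = -4
x=5: ŷ = -14.5 + 4.9·5 = 10; e = 11 − 10 = 1
x=6: ŷ = -14.5 + 4.9·6 = 14.9; e = 19.9 − 14.9 = 5
x=7: ŷ = -14.5 + 4.9·7 = 19.8; e = 21.8 − 19.8 = 2
x=10: ŷ = -14.5 + 4.9·10 = 34.5; e = 31.5 − 34.5 = -3
Largest |e| is 5 at x = 6, residual 5.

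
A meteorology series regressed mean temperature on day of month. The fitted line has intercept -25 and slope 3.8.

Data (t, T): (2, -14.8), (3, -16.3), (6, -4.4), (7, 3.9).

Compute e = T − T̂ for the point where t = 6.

e = -2.2

T̂ = -25 + 3.8·6 = -2.2
e = -4.4 − (-2.2) = -2.2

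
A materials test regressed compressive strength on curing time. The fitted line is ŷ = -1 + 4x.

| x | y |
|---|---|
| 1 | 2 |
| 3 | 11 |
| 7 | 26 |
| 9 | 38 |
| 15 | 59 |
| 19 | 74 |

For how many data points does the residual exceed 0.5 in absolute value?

x=1: ŷ = -1 + 4·1 = 3; e = 2 − 3 = -1
x=3: ŷ = -1 + 4·3 = 11; e = 11 − 11 = 0
x=7: ŷ = -1 + 4·7 = 27; e = 26 − 27 = -1
x=9: ŷ = -1 + 4·9 = 35; e = 38 − 35 = 3
x=15: ŷ = -1 + 4·15 = 59; e = 59 − 59 = 0
x=19: ŷ = -1 + 4·19 = 75; e = 74 − 75 = -1
|e| > 0.5: x=1 (|e|=1), x=7 (|e|=1), x=9 (|e|=3), x=19 (|e|=1) → 4

4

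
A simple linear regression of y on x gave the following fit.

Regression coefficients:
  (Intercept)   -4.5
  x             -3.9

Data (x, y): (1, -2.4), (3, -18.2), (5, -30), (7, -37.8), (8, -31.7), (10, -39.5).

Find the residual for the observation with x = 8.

e = 4

ŷ = -4.5 − 3.9·8 = -35.7
e = -31.7 − (-35.7) = 4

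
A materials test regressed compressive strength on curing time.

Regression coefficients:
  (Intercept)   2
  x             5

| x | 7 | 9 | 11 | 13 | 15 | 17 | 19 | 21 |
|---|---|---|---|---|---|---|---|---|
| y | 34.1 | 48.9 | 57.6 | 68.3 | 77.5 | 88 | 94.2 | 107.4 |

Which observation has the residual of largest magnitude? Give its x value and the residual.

x=7: ŷ = 2 + 5·7 = 37; e = 34.1 − 37 = -2.9
x=9: ŷ = 2 + 5·9 = 47; e = 48.9 − 47 = 1.9
x=11: ŷ = 2 + 5·11 = 57; e = 57.6 − 57 = 0.6
x=13: ŷ = 2 + 5·13 = 67; e = 68.3 − 67 = 1.3
x=15: ŷ = 2 + 5·15 = 77; e = 77.5 − 77 = 0.5
x=17: ŷ = 2 + 5·17 = 87; e = 88 − 87 = 1
x=19: ŷ = 2 + 5·19 = 97; e = 94.2 − 97 = -2.8
x=21: ŷ = 2 + 5·21 = 107; e = 107.4 − 107 = 0.4
Largest |e| is 2.9 at x = 7, residual -2.9.

x = 7, e = -2.9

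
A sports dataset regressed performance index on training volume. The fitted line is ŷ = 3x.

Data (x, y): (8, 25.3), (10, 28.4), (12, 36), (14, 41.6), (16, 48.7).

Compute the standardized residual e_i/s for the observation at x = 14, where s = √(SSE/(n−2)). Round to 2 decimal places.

x=8: ŷ = 3·8 = 24; e = 25.3 − 24 = 1.3
x=10: ŷ = 3·10 = 30; e = 28.4 − 30 = -1.6
x=12: ŷ = 3·12 = 36; e = 36 − 36 = 0
x=14: ŷ = 3·14 = 42; e = 41.6 − 42 = -0.4
x=16: ŷ = 3·16 = 48; e = 48.7 − 48 = 0.7
SSE = 1.69 + 2.56 + 0 + 0.16 + 0.49 = 4.9
s = √(4.9/3) = 1.27802
e/s = -0.4 / 1.27802 = -0.31

-0.31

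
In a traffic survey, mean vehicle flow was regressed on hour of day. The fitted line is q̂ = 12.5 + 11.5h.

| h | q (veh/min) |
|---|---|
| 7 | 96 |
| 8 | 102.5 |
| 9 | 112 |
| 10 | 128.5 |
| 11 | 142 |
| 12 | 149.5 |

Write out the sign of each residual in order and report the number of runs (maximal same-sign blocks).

4 runs

h=7: q̂ = 12.5 + 11.5·7 = 93; r = 96 − 93 = 3
h=8: q̂ = 12.5 + 11.5·8 = 104.5; r = 102.5 − 104.5 = -2
h=9: q̂ = 12.5 + 11.5·9 = 116; r = 112 − 116 = -4
h=10: q̂ = 12.5 + 11.5·10 = 127.5; r = 128.5 − 127.5 = 1
h=11: q̂ = 12.5 + 11.5·11 = 139; r = 142 − 139 = 3
h=12: q̂ = 12.5 + 11.5·12 = 150.5; r = 149.5 − 150.5 = -1
Signs: + − − + + −
Runs: +×1, −×2, +×2, −×1 → 4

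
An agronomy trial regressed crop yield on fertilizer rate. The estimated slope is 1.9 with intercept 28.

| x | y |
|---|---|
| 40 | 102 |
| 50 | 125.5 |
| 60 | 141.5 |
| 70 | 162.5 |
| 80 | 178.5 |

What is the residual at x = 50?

e = 2.5

ŷ = 28 + 1.9·50 = 123
e = 125.5 − 123 = 2.5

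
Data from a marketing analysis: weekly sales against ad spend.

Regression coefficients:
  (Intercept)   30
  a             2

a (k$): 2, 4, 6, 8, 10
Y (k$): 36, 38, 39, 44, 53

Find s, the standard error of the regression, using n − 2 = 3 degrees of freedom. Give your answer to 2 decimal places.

s = 2.94

a=2: ŷ = 30 + 2·2 = 34; e = 36 − 34 = 2
a=4: ŷ = 30 + 2·4 = 38; e = 38 − 38 = 0
a=6: ŷ = 30 + 2·6 = 42; e = 39 − 42 = -3
a=8: ŷ = 30 + 2·8 = 46; e = 44 − 46 = -2
a=10: ŷ = 30 + 2·10 = 50; e = 53 − 50 = 3
SSE = 4 + 0 + 9 + 4 + 9 = 26
s = √(26/3) = √8.66667 ≈ 2.94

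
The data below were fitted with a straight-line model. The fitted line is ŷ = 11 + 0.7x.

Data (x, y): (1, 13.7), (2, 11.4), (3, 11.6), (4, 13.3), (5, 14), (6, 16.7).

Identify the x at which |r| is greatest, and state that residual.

x=1: ŷ = 11 + 0.7·1 = 11.7; r = 13.7 − 11.7 = 2
x=2: ŷ = 11 + 0.7·2 = 12.4; r = 11.4 − 12.4 = -1
x=3: ŷ = 11 + 0.7·3 = 13.1; r = 11.6 − 13.1 = -1.5
x=4: ŷ = 11 + 0.7·4 = 13.8; r = 13.3 − 13.8 = -0.5
x=5: ŷ = 11 + 0.7·5 = 14.5; r = 14 − 14.5 = -0.5
x=6: ŷ = 11 + 0.7·6 = 15.2; r = 16.7 − 15.2 = 1.5
Largest |r| is 2 at x = 1, residual 2.

x = 1, r = 2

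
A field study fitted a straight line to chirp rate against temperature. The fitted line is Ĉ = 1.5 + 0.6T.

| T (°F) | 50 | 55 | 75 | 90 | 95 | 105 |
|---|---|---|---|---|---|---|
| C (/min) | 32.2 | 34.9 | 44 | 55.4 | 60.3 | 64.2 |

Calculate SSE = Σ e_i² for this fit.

T=50: Ĉ = 1.5 + 0.6·50 = 31.5; e = 32.2 − 31.5 = 0.7
T=55: Ĉ = 1.5 + 0.6·55 = 34.5; e = 34.9 − 34.5 = 0.4
T=75: Ĉ = 1.5 + 0.6·75 = 46.5; e = 44 − 46.5 = -2.5
T=90: Ĉ = 1.5 + 0.6·90 = 55.5; e = 55.4 − 55.5 = -0.1
T=95: Ĉ = 1.5 + 0.6·95 = 58.5; e = 60.3 − 58.5 = 1.8
T=105: Ĉ = 1.5 + 0.6·105 = 64.5; e = 64.2 − 64.5 = -0.3
SSE = 0.49 + 0.16 + 6.25 + 0.01 + 3.24 + 0.09 = 10.24

SSE = 10.24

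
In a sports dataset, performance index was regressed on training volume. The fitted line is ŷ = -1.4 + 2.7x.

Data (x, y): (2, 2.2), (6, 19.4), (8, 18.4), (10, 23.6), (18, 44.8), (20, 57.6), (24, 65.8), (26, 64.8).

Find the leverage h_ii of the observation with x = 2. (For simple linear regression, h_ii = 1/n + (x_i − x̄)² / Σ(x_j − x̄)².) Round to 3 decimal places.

x̄ = (2 + 6 + 8 + 10 + 18 + 20 + 24 + 26)/8 = 14.25
Σ(x − x̄)² = 150.062 + 68.0625 + 39.0625 + 18.0625 + 14.0625 + 33.0625 + 95.0625 + 138.062 = 555.5
h = 1/8 + (-12.25)²/555.5 = 0.125 + 0.27014 = 0.395

h = 0.395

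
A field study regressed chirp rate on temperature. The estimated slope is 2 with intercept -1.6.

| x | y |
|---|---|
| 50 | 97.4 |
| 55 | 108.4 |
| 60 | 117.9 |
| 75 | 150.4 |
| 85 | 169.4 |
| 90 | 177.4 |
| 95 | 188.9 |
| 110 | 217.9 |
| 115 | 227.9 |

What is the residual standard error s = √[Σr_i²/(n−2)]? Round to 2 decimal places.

s = 1.07

x=50: ŷ = -1.6 + 2·50 = 98.4; r = 97.4 − 98.4 = -1
x=55: ŷ = -1.6 + 2·55 = 108.4; r = 108.4 − 108.4 = 0
x=60: ŷ = -1.6 + 2·60 = 118.4; r = 117.9 − 118.4 = -0.5
x=75: ŷ = -1.6 + 2·75 = 148.4; r = 150.4 − 148.4 = 2
x=85: ŷ = -1.6 + 2·85 = 168.4; r = 169.4 − 168.4 = 1
x=90: ŷ = -1.6 + 2·90 = 178.4; r = 177.4 − 178.4 = -1
x=95: ŷ = -1.6 + 2·95 = 188.4; r = 188.9 − 188.4 = 0.5
x=110: ŷ = -1.6 + 2·110 = 218.4; r = 217.9 − 218.4 = -0.5
x=115: ŷ = -1.6 + 2·115 = 228.4; r = 227.9 − 228.4 = -0.5
SSE = 1 + 0 + 0.25 + 4 + 1 + 1 + 0.25 + 0.25 + 0.25 = 8
s = √(8/7) = √1.14286 ≈ 1.07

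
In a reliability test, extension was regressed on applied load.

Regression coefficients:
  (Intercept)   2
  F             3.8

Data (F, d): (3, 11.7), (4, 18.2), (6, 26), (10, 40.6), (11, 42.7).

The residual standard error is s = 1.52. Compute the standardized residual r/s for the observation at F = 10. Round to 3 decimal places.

d̂ = 2 + 3.8·10 = 40
r = 40.6 − 40 = 0.6
r/s = 0.6 / 1.52 = 0.395

0.395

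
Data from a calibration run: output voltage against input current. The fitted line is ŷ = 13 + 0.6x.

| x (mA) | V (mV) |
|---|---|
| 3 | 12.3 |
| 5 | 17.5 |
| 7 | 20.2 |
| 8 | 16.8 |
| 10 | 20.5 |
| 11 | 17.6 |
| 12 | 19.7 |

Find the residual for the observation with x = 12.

ŷ = 13 + 0.6·12 = 20.2
r = 19.7 − 20.2 = -0.5

r = -0.5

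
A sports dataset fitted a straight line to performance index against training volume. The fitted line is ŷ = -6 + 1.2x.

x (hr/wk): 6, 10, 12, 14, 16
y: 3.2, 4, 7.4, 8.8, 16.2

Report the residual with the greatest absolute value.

r = 3

x=6: ŷ = -6 + 1.2·6 = 1.2; r = 3.2 − 1.2 = 2
x=10: ŷ = -6 + 1.2·10 = 6; r = 4 − 6 = -2
x=12: ŷ = -6 + 1.2·12 = 8.4; r = 7.4 − 8.4 = -1
x=14: ŷ = -6 + 1.2·14 = 10.8; r = 8.8 − 10.8 = -2
x=16: ŷ = -6 + 1.2·16 = 13.2; r = 16.2 − 13.2 = 3
Largest |r| is 3 at x = 16, residual 3.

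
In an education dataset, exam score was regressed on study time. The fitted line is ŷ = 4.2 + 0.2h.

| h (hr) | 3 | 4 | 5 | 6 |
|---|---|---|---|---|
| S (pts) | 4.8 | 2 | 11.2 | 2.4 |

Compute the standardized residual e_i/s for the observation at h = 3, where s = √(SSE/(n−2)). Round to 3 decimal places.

0.000

h=3: ŷ = 4.2 + 0.2·3 = 4.8; e = 4.8 − 4.8 = 0
h=4: ŷ = 4.2 + 0.2·4 = 5; e = 2 − 5 = -3
h=5: ŷ = 4.2 + 0.2·5 = 5.2; e = 11.2 − 5.2 = 6
h=6: ŷ = 4.2 + 0.2·6 = 5.4; e = 2.4 − 5.4 = -3
SSE = 0 + 9 + 36 + 9 = 54
s = √(54/2) = 5.19615
e/s = 0 / 5.19615 = 0.000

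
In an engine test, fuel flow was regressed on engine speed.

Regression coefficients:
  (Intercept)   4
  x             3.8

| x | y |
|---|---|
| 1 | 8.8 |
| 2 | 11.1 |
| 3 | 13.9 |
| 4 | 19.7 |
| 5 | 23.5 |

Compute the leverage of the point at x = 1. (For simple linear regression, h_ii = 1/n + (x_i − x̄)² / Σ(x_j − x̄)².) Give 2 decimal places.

h = 0.60

x̄ = (1 + 2 + 3 + 4 + 5)/5 = 3
Σ(x − x̄)² = 4 + 1 + 0 + 1 + 4 = 10
h = 1/5 + (-2)²/10 = 0.2 + 0.4 = 0.60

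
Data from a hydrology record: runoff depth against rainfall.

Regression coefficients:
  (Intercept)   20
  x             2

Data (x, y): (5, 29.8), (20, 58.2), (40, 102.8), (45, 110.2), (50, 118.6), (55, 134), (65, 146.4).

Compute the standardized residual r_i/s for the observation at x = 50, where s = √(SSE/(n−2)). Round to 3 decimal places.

-0.483

x=5: ŷ = 20 + 2·5 = 30; r = 29.8 − 30 = -0.2
x=20: ŷ = 20 + 2·20 = 60; r = 58.2 − 60 = -1.8
x=40: ŷ = 20 + 2·40 = 100; r = 102.8 − 100 = 2.8
x=45: ŷ = 20 + 2·45 = 110; r = 110.2 − 110 = 0.2
x=50: ŷ = 20 + 2·50 = 120; r = 118.6 − 120 = -1.4
x=55: ŷ = 20 + 2·55 = 130; r = 134 − 130 = 4
x=65: ŷ = 20 + 2·65 = 150; r = 146.4 − 150 = -3.6
SSE = 0.04 + 3.24 + 7.84 + 0.04 + 1.96 + 16 + 12.96 = 42.08
s = √(42.08/5) = 2.90103
r/s = -1.4 / 2.90103 = -0.483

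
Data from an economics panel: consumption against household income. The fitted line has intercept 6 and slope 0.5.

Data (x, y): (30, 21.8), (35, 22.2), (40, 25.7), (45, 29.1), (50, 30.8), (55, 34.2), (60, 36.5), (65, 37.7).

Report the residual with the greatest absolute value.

e = -1.3

x=30: ŷ = 6 + 0.5·30 = 21; e = 21.8 − 21 = 0.8
x=35: ŷ = 6 + 0.5·35 = 23.5; e = 22.2 − 23.5 = -1.3
x=40: ŷ = 6 + 0.5·40 = 26; e = 25.7 − 26 = -0.3
x=45: ŷ = 6 + 0.5·45 = 28.5; e = 29.1 − 28.5 = 0.6
x=50: ŷ = 6 + 0.5·50 = 31; e = 30.8 − 31 = -0.2
x=55: ŷ = 6 + 0.5·55 = 33.5; e = 34.2 − 33.5 = 0.7
x=60: ŷ = 6 + 0.5·60 = 36; e = 36.5 − 36 = 0.5
x=65: ŷ = 6 + 0.5·65 = 38.5; e = 37.7 − 38.5 = -0.8
Largest |e| is 1.3 at x = 35, residual -1.3.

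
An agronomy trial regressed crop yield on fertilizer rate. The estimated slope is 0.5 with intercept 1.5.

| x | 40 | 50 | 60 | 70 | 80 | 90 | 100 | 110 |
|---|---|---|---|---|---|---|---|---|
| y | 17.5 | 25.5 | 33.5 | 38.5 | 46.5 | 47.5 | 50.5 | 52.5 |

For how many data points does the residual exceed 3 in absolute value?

x=40: ŷ = 1.5 + 0.5·40 = 21.5; r = 17.5 − 21.5 = -4
x=50: ŷ = 1.5 + 0.5·50 = 26.5; r = 25.5 − 26.5 = -1
x=60: ŷ = 1.5 + 0.5·60 = 31.5; r = 33.5 − 31.5 = 2
x=70: ŷ = 1.5 + 0.5·70 = 36.5; r = 38.5 − 36.5 = 2
x=80: ŷ = 1.5 + 0.5·80 = 41.5; r = 46.5 − 41.5 = 5
x=90: ŷ = 1.5 + 0.5·90 = 46.5; r = 47.5 − 46.5 = 1
x=100: ŷ = 1.5 + 0.5·100 = 51.5; r = 50.5 − 51.5 = -1
x=110: ŷ = 1.5 + 0.5·110 = 56.5; r = 52.5 − 56.5 = -4
|r| > 3: x=40 (|r|=4), x=80 (|r|=5), x=110 (|r|=4) → 3

3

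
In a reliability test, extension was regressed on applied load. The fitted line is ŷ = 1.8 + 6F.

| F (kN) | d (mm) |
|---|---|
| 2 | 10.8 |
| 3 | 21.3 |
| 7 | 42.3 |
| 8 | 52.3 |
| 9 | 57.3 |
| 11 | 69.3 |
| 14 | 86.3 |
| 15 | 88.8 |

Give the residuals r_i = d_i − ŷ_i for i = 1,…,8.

F=2: ŷ = 1.8 + 6·2 = 13.8; r = 10.8 − 13.8 = -3
F=3: ŷ = 1.8 + 6·3 = 19.8; r = 21.3 − 19.8 = 1.5
F=7: ŷ = 1.8 + 6·7 = 43.8; r = 42.3 − 43.8 = -1.5
F=8: ŷ = 1.8 + 6·8 = 49.8; r = 52.3 − 49.8 = 2.5
F=9: ŷ = 1.8 + 6·9 = 55.8; r = 57.3 − 55.8 = 1.5
F=11: ŷ = 1.8 + 6·11 = 67.8; r = 69.3 − 67.8 = 1.5
F=14: ŷ = 1.8 + 6·14 = 85.8; r = 86.3 − 85.8 = 0.5
F=15: ŷ = 1.8 + 6·15 = 91.8; r = 88.8 − 91.8 = -3

-3, 1.5, -1.5, 2.5, 1.5, 1.5, 0.5, -3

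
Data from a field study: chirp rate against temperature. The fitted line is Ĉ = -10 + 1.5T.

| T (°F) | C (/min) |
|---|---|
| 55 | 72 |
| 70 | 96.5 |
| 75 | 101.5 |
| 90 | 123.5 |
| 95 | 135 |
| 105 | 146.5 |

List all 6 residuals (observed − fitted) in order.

-0.5, 1.5, -1, -1.5, 2.5, -1

T=55: Ĉ = -10 + 1.5·55 = 72.5; e = 72 − 72.5 = -0.5
T=70: Ĉ = -10 + 1.5·70 = 95; e = 96.5 − 95 = 1.5
T=75: Ĉ = -10 + 1.5·75 = 102.5; e = 101.5 − 102.5 = -1
T=90: Ĉ = -10 + 1.5·90 = 125; e = 123.5 − 125 = -1.5
T=95: Ĉ = -10 + 1.5·95 = 132.5; e = 135 − 132.5 = 2.5
T=105: Ĉ = -10 + 1.5·105 = 147.5; e = 146.5 − 147.5 = -1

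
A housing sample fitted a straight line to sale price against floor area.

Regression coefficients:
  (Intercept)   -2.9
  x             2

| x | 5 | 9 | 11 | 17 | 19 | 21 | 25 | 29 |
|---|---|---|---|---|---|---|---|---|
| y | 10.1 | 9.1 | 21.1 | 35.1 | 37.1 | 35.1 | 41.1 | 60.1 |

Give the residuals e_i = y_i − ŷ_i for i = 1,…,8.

x=5: ŷ = -2.9 + 2·5 = 7.1; e = 10.1 − 7.1 = 3
x=9: ŷ = -2.9 + 2·9 = 15.1; e = 9.1 − 15.1 = -6
x=11: ŷ = -2.9 + 2·11 = 19.1; e = 21.1 − 19.1 = 2
x=17: ŷ = -2.9 + 2·17 = 31.1; e = 35.1 − 31.1 = 4
x=19: ŷ = -2.9 + 2·19 = 35.1; e = 37.1 − 35.1 = 2
x=21: ŷ = -2.9 + 2·21 = 39.1; e = 35.1 − 39.1 = -4
x=25: ŷ = -2.9 + 2·25 = 47.1; e = 41.1 − 47.1 = -6
x=29: ŷ = -2.9 + 2·29 = 55.1; e = 60.1 − 55.1 = 5

3, -6, 2, 4, 2, -4, -6, 5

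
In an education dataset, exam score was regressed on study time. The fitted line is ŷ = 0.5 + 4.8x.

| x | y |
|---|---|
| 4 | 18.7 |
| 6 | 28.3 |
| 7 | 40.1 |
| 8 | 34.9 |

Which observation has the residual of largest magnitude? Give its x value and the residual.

x = 7, e = 6

x=4: ŷ = 0.5 + 4.8·4 = 19.7; e = 18.7 − 19.7 = -1
x=6: ŷ = 0.5 + 4.8·6 = 29.3; e = 28.3 − 29.3 = -1
x=7: ŷ = 0.5 + 4.8·7 = 34.1; e = 40.1 − 34.1 = 6
x=8: ŷ = 0.5 + 4.8·8 = 38.9; e = 34.9 − 38.9 = -4
Largest |e| is 6 at x = 7, residual 6.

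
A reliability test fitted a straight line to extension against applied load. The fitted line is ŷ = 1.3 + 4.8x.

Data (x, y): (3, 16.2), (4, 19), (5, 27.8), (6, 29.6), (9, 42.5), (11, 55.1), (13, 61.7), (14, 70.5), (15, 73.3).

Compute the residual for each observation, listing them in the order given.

0.5, -1.5, 2.5, -0.5, -2, 1, -2, 2, 0

x=3: ŷ = 1.3 + 4.8·3 = 15.7; r = 16.2 − 15.7 = 0.5
x=4: ŷ = 1.3 + 4.8·4 = 20.5; r = 19 − 20.5 = -1.5
x=5: ŷ = 1.3 + 4.8·5 = 25.3; r = 27.8 − 25.3 = 2.5
x=6: ŷ = 1.3 + 4.8·6 = 30.1; r = 29.6 − 30.1 = -0.5
x=9: ŷ = 1.3 + 4.8·9 = 44.5; r = 42.5 − 44.5 = -2
x=11: ŷ = 1.3 + 4.8·11 = 54.1; r = 55.1 − 54.1 = 1
x=13: ŷ = 1.3 + 4.8·13 = 63.7; r = 61.7 − 63.7 = -2
x=14: ŷ = 1.3 + 4.8·14 = 68.5; r = 70.5 − 68.5 = 2
x=15: ŷ = 1.3 + 4.8·15 = 73.3; r = 73.3 − 73.3 = 0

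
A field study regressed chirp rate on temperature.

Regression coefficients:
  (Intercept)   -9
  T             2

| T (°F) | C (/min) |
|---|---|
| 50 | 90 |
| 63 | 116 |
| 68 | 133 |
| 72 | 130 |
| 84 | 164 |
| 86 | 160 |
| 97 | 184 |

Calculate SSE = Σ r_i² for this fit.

T=50: ŷ = -9 + 2·50 = 91; r = 90 − 91 = -1
T=63: ŷ = -9 + 2·63 = 117; r = 116 − 117 = -1
T=68: ŷ = -9 + 2·68 = 127; r = 133 − 127 = 6
T=72: ŷ = -9 + 2·72 = 135; r = 130 − 135 = -5
T=84: ŷ = -9 + 2·84 = 159; r = 164 − 159 = 5
T=86: ŷ = -9 + 2·86 = 163; r = 160 − 163 = -3
T=97: ŷ = -9 + 2·97 = 185; r = 184 − 185 = -1
SSE = 1 + 1 + 36 + 25 + 25 + 9 + 1 = 98

SSE = 98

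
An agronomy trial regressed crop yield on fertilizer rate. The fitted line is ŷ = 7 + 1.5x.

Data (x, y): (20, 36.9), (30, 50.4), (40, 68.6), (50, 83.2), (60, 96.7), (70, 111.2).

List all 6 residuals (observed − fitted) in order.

x=20: ŷ = 7 + 1.5·20 = 37; e = 36.9 − 37 = -0.1
x=30: ŷ = 7 + 1.5·30 = 52; e = 50.4 − 52 = -1.6
x=40: ŷ = 7 + 1.5·40 = 67; e = 68.6 − 67 = 1.6
x=50: ŷ = 7 + 1.5·50 = 82; e = 83.2 − 82 = 1.2
x=60: ŷ = 7 + 1.5·60 = 97; e = 96.7 − 97 = -0.3
x=70: ŷ = 7 + 1.5·70 = 112; e = 111.2 − 112 = -0.8

-0.1, -1.6, 1.6, 1.2, -0.3, -0.8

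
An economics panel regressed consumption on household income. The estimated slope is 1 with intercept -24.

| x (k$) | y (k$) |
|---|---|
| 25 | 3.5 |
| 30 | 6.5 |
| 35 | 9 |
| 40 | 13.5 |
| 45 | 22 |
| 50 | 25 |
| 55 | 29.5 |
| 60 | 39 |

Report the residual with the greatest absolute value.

e = 3

x=25: ŷ = -24 + 25 = 1; e = 3.5 − 1 = 2.5
x=30: ŷ = -24 + 30 = 6; e = 6.5 − 6 = 0.5
x=35: ŷ = -24 + 35 = 11; e = 9 − 11 = -2
x=40: ŷ = -24 + 40 = 16; e = 13.5 − 16 = -2.5
x=45: ŷ = -24 + 45 = 21; e = 22 − 21 = 1
x=50: ŷ = -24 + 50 = 26; e = 25 − 26 = -1
x=55: ŷ = -24 + 55 = 31; e = 29.5 − 31 = -1.5
x=60: ŷ = -24 + 60 = 36; e = 39 − 36 = 3
Largest |e| is 3 at x = 60, residual 3.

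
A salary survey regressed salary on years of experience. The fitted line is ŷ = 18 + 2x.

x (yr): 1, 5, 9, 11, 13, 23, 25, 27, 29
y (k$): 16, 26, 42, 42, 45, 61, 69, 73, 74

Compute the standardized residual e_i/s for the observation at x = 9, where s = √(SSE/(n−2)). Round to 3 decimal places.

x=1: ŷ = 18 + 2·1 = 20; e = 16 − 20 = -4
x=5: ŷ = 18 + 2·5 = 28; e = 26 − 28 = -2
x=9: ŷ = 18 + 2·9 = 36; e = 42 − 36 = 6
x=11: ŷ = 18 + 2·11 = 40; e = 42 − 40 = 2
x=13: ŷ = 18 + 2·13 = 44; e = 45 − 44 = 1
x=23: ŷ = 18 + 2·23 = 64; e = 61 − 64 = -3
x=25: ŷ = 18 + 2·25 = 68; e = 69 − 68 = 1
x=27: ŷ = 18 + 2·27 = 72; e = 73 − 72 = 1
x=29: ŷ = 18 + 2·29 = 76; e = 74 − 76 = -2
SSE = 16 + 4 + 36 + 4 + 1 + 9 + 1 + 1 + 4 = 76
s = √(76/7) = 3.29502
e/s = 6 / 3.29502 = 1.821

1.821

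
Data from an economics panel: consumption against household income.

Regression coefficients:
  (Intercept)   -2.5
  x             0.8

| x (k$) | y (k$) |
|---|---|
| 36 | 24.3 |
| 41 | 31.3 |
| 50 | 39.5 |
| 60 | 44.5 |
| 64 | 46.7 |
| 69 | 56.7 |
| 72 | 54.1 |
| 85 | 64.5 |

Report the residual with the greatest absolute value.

x=36: ŷ = -2.5 + 0.8·36 = 26.3; r = 24.3 − 26.3 = -2
x=41: ŷ = -2.5 + 0.8·41 = 30.3; r = 31.3 − 30.3 = 1
x=50: ŷ = -2.5 + 0.8·50 = 37.5; r = 39.5 − 37.5 = 2
x=60: ŷ = -2.5 + 0.8·60 = 45.5; r = 44.5 − 45.5 = -1
x=64: ŷ = -2.5 + 0.8·64 = 48.7; r = 46.7 − 48.7 = -2
x=69: ŷ = -2.5 + 0.8·69 = 52.7; r = 56.7 − 52.7 = 4
x=72: ŷ = -2.5 + 0.8·72 = 55.1; r = 54.1 − 55.1 = -1
x=85: ŷ = -2.5 + 0.8·85 = 65.5; r = 64.5 − 65.5 = -1
Largest |r| is 4 at x = 69, residual 4.

r = 4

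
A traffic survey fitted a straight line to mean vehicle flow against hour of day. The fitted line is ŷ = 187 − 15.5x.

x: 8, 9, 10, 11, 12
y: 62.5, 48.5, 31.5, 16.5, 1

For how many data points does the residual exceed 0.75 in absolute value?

x=8: ŷ = 187 − 15.5·8 = 63; r = 62.5 − 63 = -0.5
x=9: ŷ = 187 − 15.5·9 = 47.5; r = 48.5 − 47.5 = 1
x=10: ŷ = 187 − 15.5·10 = 32; r = 31.5 − 32 = -0.5
x=11: ŷ = 187 − 15.5·11 = 16.5; r = 16.5 − 16.5 = 0
x=12: ŷ = 187 − 15.5·12 = 1; r = 1 − 1 = 0
|r| > 0.75: x=9 (|r|=1) → 1

1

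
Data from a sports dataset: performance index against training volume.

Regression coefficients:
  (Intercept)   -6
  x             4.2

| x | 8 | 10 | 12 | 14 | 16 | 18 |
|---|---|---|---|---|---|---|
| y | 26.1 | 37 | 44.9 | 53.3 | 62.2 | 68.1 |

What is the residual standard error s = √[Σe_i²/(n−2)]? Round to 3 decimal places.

x=8: ŷ = -6 + 4.2·8 = 27.6; e = 26.1 − 27.6 = -1.5
x=10: ŷ = -6 + 4.2·10 = 36; e = 37 − 36 = 1
x=12: ŷ = -6 + 4.2·12 = 44.4; e = 44.9 − 44.4 = 0.5
x=14: ŷ = -6 + 4.2·14 = 52.8; e = 53.3 − 52.8 = 0.5
x=16: ŷ = -6 + 4.2·16 = 61.2; e = 62.2 − 61.2 = 1
x=18: ŷ = -6 + 4.2·18 = 69.6; e = 68.1 − 69.6 = -1.5
SSE = 2.25 + 1 + 0.25 + 0.25 + 1 + 2.25 = 7
s = √(7/4) = √1.75 ≈ 1.323

s = 1.323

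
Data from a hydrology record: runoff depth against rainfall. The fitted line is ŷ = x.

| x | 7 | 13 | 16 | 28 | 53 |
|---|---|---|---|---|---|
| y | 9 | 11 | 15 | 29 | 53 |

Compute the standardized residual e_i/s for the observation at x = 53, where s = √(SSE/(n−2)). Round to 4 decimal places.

0.0000

x=7: ŷ = 7 = 7; e = 9 − 7 = 2
x=13: ŷ = 13 = 13; e = 11 − 13 = -2
x=16: ŷ = 16 = 16; e = 15 − 16 = -1
x=28: ŷ = 28 = 28; e = 29 − 28 = 1
x=53: ŷ = 53 = 53; e = 53 − 53 = 0
SSE = 4 + 4 + 1 + 1 + 0 = 10
s = √(10/3) = 1.82574
e/s = 0 / 1.82574 = 0.0000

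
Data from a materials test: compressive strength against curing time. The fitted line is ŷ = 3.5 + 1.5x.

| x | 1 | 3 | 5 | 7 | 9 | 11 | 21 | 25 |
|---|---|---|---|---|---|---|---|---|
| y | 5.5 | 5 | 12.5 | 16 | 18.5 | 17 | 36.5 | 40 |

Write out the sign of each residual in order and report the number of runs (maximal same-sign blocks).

6 runs

x=1: ŷ = 3.5 + 1.5·1 = 5; e = 5.5 − 5 = 0.5
x=3: ŷ = 3.5 + 1.5·3 = 8; e = 5 − 8 = -3
x=5: ŷ = 3.5 + 1.5·5 = 11; e = 12.5 − 11 = 1.5
x=7: ŷ = 3.5 + 1.5·7 = 14; e = 16 − 14 = 2
x=9: ŷ = 3.5 + 1.5·9 = 17; e = 18.5 − 17 = 1.5
x=11: ŷ = 3.5 + 1.5·11 = 20; e = 17 − 20 = -3
x=21: ŷ = 3.5 + 1.5·21 = 35; e = 36.5 − 35 = 1.5
x=25: ŷ = 3.5 + 1.5·25 = 41; e = 40 − 41 = -1
Signs: + − + + + − + −
Runs: +×1, −×1, +×3, −×1, +×1, −×1 → 6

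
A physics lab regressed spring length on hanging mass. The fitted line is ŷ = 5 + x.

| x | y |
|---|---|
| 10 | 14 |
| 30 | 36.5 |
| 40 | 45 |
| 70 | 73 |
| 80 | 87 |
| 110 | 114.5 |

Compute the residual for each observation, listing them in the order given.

-1, 1.5, 0, -2, 2, -0.5

x=10: ŷ = 5 + 10 = 15; r = 14 − 15 = -1
x=30: ŷ = 5 + 30 = 35; r = 36.5 − 35 = 1.5
x=40: ŷ = 5 + 40 = 45; r = 45 − 45 = 0
x=70: ŷ = 5 + 70 = 75; r = 73 − 75 = -2
x=80: ŷ = 5 + 80 = 85; r = 87 − 85 = 2
x=110: ŷ = 5 + 110 = 115; r = 114.5 − 115 = -0.5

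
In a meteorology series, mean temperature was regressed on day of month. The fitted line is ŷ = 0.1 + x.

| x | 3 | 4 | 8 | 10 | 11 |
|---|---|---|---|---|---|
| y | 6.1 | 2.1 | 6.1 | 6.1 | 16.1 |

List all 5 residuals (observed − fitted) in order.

3, -2, -2, -4, 5

x=3: ŷ = 0.1 + 3 = 3.1; r = 6.1 − 3.1 = 3
x=4: ŷ = 0.1 + 4 = 4.1; r = 2.1 − 4.1 = -2
x=8: ŷ = 0.1 + 8 = 8.1; r = 6.1 − 8.1 = -2
x=10: ŷ = 0.1 + 10 = 10.1; r = 6.1 − 10.1 = -4
x=11: ŷ = 0.1 + 11 = 11.1; r = 16.1 − 11.1 = 5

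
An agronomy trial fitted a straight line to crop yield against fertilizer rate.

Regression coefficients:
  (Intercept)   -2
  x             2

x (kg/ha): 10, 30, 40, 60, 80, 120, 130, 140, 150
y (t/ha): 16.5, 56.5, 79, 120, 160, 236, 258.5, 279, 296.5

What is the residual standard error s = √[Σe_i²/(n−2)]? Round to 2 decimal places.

x=10: ŷ = -2 + 2·10 = 18; e = 16.5 − 18 = -1.5
x=30: ŷ = -2 + 2·30 = 58; e = 56.5 − 58 = -1.5
x=40: ŷ = -2 + 2·40 = 78; e = 79 − 78 = 1
x=60: ŷ = -2 + 2·60 = 118; e = 120 − 118 = 2
x=80: ŷ = -2 + 2·80 = 158; e = 160 − 158 = 2
x=120: ŷ = -2 + 2·120 = 238; e = 236 − 238 = -2
x=130: ŷ = -2 + 2·130 = 258; e = 258.5 − 258 = 0.5
x=140: ŷ = -2 + 2·140 = 278; e = 279 − 278 = 1
x=150: ŷ = -2 + 2·150 = 298; e = 296.5 − 298 = -1.5
SSE = 2.25 + 2.25 + 1 + 4 + 4 + 4 + 0.25 + 1 + 2.25 = 21
s = √(21/7) = √3 ≈ 1.73

s = 1.73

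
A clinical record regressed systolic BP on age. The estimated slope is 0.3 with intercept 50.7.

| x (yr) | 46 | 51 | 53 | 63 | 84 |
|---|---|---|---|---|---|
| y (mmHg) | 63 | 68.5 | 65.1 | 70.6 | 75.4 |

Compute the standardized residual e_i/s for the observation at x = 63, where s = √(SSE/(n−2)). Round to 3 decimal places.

x=46: ŷ = 50.7 + 0.3·46 = 64.5; e = 63 − 64.5 = -1.5
x=51: ŷ = 50.7 + 0.3·51 = 66; e = 68.5 − 66 = 2.5
x=53: ŷ = 50.7 + 0.3·53 = 66.6; e = 65.1 − 66.6 = -1.5
x=63: ŷ = 50.7 + 0.3·63 = 69.6; e = 70.6 − 69.6 = 1
x=84: ŷ = 50.7 + 0.3·84 = 75.9; e = 75.4 − 75.9 = -0.5
SSE = 2.25 + 6.25 + 2.25 + 1 + 0.25 = 12
s = √(12/3) = 2
e/s = 1 / 2 = 0.500

0.500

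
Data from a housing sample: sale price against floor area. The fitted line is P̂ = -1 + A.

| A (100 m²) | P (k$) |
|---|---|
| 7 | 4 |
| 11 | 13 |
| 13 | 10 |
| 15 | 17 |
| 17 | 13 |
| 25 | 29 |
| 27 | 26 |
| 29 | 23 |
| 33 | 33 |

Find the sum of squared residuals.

A=7: P̂ = -1 + 7 = 6; r = 4 − 6 = -2
A=11: P̂ = -1 + 11 = 10; r = 13 − 10 = 3
A=13: P̂ = -1 + 13 = 12; r = 10 − 12 = -2
A=15: P̂ = -1 + 15 = 14; r = 17 − 14 = 3
A=17: P̂ = -1 + 17 = 16; r = 13 − 16 = -3
A=25: P̂ = -1 + 25 = 24; r = 29 − 24 = 5
A=27: P̂ = -1 + 27 = 26; r = 26 − 26 = 0
A=29: P̂ = -1 + 29 = 28; r = 23 − 28 = -5
A=33: P̂ = -1 + 33 = 32; r = 33 − 32 = 1
SSE = 4 + 9 + 4 + 9 + 9 + 25 + 0 + 25 + 1 = 86

SSE = 86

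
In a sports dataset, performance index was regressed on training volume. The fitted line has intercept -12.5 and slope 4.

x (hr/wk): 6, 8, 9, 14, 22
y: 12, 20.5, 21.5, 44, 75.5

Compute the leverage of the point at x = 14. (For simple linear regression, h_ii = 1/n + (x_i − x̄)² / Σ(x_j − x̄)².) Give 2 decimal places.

h = 0.23

x̄ = (6 + 8 + 9 + 14 + 22)/5 = 11.8
Σ(x − x̄)² = 33.64 + 14.44 + 7.84 + 4.84 + 104.04 = 164.8
h = 1/5 + (2.2)²/164.8 = 0.2 + 0.0293689 = 0.23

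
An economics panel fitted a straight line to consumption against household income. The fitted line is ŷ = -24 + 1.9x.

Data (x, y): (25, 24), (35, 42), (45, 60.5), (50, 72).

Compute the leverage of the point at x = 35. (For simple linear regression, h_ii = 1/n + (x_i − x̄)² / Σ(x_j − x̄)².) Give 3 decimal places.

x̄ = (25 + 35 + 45 + 50)/4 = 38.75
Σ(x − x̄)² = 189.062 + 14.0625 + 39.0625 + 126.562 = 368.75
h = 1/4 + (-3.75)²/368.75 = 0.25 + 0.0381356 = 0.288

h = 0.288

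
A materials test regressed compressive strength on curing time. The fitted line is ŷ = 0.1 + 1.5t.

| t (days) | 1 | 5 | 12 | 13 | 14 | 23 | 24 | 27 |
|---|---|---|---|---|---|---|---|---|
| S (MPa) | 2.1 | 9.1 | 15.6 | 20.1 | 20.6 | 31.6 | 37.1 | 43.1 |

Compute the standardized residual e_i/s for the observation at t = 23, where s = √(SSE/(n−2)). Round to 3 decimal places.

t=1: ŷ = 0.1 + 1.5·1 = 1.6; e = 2.1 − 1.6 = 0.5
t=5: ŷ = 0.1 + 1.5·5 = 7.6; e = 9.1 − 7.6 = 1.5
t=12: ŷ = 0.1 + 1.5·12 = 18.1; e = 15.6 − 18.1 = -2.5
t=13: ŷ = 0.1 + 1.5·13 = 19.6; e = 20.1 − 19.6 = 0.5
t=14: ŷ = 0.1 + 1.5·14 = 21.1; e = 20.6 − 21.1 = -0.5
t=23: ŷ = 0.1 + 1.5·23 = 34.6; e = 31.6 − 34.6 = -3
t=24: ŷ = 0.1 + 1.5·24 = 36.1; e = 37.1 − 36.1 = 1
t=27: ŷ = 0.1 + 1.5·27 = 40.6; e = 43.1 − 40.6 = 2.5
SSE = 0.25 + 2.25 + 6.25 + 0.25 + 0.25 + 9 + 1 + 6.25 = 25.5
s = √(25.5/6) = 2.06155
e/s = -3 / 2.06155 = -1.455

-1.455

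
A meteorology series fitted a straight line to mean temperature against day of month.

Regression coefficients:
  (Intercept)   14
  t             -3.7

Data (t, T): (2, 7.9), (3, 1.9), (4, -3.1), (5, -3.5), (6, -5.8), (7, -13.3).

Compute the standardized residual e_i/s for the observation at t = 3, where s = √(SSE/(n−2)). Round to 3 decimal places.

t=2: T̂ = 14 − 3.7·2 = 6.6; e = 7.9 − 6.6 = 1.3
t=3: T̂ = 14 − 3.7·3 = 2.9; e = 1.9 − 2.9 = -1
t=4: T̂ = 14 − 3.7·4 = -0.8; e = -3.1 − (-0.8) = -2.3
t=5: T̂ = 14 − 3.7·5 = -4.5; e = -3.5 − (-4.5) = 1
t=6: T̂ = 14 − 3.7·6 = -8.2; e = -5.8 − (-8.2) = 2.4
t=7: T̂ = 14 − 3.7·7 = -11.9; e = -13.3 − (-11.9) = -1.4
SSE = 1.69 + 1 + 5.29 + 1 + 5.76 + 1.96 = 16.7
s = √(16.7/4) = 2.04328
e/s = -1 / 2.04328 = -0.489

-0.489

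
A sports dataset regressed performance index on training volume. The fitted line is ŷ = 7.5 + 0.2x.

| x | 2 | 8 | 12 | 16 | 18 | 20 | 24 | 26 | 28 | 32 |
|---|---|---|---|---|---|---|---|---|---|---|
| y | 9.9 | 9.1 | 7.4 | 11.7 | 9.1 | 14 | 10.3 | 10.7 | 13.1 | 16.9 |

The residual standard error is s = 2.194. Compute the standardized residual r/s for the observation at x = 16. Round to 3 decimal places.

0.456

ŷ = 7.5 + 0.2·16 = 10.7
r = 11.7 − 10.7 = 1
r/s = 1 / 2.194 = 0.456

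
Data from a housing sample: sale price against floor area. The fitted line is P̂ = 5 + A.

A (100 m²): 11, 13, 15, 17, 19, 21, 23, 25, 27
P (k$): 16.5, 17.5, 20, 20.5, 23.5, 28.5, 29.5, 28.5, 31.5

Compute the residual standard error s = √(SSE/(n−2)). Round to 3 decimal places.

s = 1.414

A=11: P̂ = 5 + 11 = 16; e = 16.5 − 16 = 0.5
A=13: P̂ = 5 + 13 = 18; e = 17.5 − 18 = -0.5
A=15: P̂ = 5 + 15 = 20; e = 20 − 20 = 0
A=17: P̂ = 5 + 17 = 22; e = 20.5 − 22 = -1.5
A=19: P̂ = 5 + 19 = 24; e = 23.5 − 24 = -0.5
A=21: P̂ = 5 + 21 = 26; e = 28.5 − 26 = 2.5
A=23: P̂ = 5 + 23 = 28; e = 29.5 − 28 = 1.5
A=25: P̂ = 5 + 25 = 30; e = 28.5 − 30 = -1.5
A=27: P̂ = 5 + 27 = 32; e = 31.5 − 32 = -0.5
SSE = 0.25 + 0.25 + 0 + 2.25 + 0.25 + 6.25 + 2.25 + 2.25 + 0.25 = 14
s = √(14/7) = √2 ≈ 1.414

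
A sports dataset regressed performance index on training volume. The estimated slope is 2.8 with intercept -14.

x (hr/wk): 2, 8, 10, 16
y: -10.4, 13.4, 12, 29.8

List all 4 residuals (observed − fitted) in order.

x=2: ŷ = -14 + 2.8·2 = -8.4; e = -10.4 − (-8.4) = -2
x=8: ŷ = -14 + 2.8·8 = 8.4; e = 13.4 − 8.4 = 5
x=10: ŷ = -14 + 2.8·10 = 14; e = 12 − 14 = -2
x=16: ŷ = -14 + 2.8·16 = 30.8; e = 29.8 − 30.8 = -1

-2, 5, -2, -1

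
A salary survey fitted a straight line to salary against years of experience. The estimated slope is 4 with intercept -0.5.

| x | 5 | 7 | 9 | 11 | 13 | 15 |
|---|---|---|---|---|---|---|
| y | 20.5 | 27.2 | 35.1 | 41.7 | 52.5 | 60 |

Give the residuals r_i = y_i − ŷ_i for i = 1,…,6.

1, -0.3, -0.4, -1.8, 1, 0.5

x=5: ŷ = -0.5 + 4·5 = 19.5; r = 20.5 − 19.5 = 1
x=7: ŷ = -0.5 + 4·7 = 27.5; r = 27.2 − 27.5 = -0.3
x=9: ŷ = -0.5 + 4·9 = 35.5; r = 35.1 − 35.5 = -0.4
x=11: ŷ = -0.5 + 4·11 = 43.5; r = 41.7 − 43.5 = -1.8
x=13: ŷ = -0.5 + 4·13 = 51.5; r = 52.5 − 51.5 = 1
x=15: ŷ = -0.5 + 4·15 = 59.5; r = 60 − 59.5 = 0.5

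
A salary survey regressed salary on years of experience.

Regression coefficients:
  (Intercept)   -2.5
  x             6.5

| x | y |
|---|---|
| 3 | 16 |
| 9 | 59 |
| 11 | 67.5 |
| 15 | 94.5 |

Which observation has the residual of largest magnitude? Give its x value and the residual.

x=3: ŷ = -2.5 + 6.5·3 = 17; r = 16 − 17 = -1
x=9: ŷ = -2.5 + 6.5·9 = 56; r = 59 − 56 = 3
x=11: ŷ = -2.5 + 6.5·11 = 69; r = 67.5 − 69 = -1.5
x=15: ŷ = -2.5 + 6.5·15 = 95; r = 94.5 − 95 = -0.5
Largest |r| is 3 at x = 9, residual 3.

x = 9, r = 3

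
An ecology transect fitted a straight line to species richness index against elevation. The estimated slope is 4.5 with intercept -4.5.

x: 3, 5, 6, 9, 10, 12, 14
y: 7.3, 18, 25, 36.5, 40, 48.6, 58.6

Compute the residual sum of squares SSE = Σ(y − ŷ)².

x=3: ŷ = -4.5 + 4.5·3 = 9; e = 7.3 − 9 = -1.7
x=5: ŷ = -4.5 + 4.5·5 = 18; e = 18 − 18 = 0
x=6: ŷ = -4.5 + 4.5·6 = 22.5; e = 25 − 22.5 = 2.5
x=9: ŷ = -4.5 + 4.5·9 = 36; e = 36.5 − 36 = 0.5
x=10: ŷ = -4.5 + 4.5·10 = 40.5; e = 40 − 40.5 = -0.5
x=12: ŷ = -4.5 + 4.5·12 = 49.5; e = 48.6 − 49.5 = -0.9
x=14: ŷ = -4.5 + 4.5·14 = 58.5; e = 58.6 − 58.5 = 0.1
SSE = 2.89 + 0 + 6.25 + 0.25 + 0.25 + 0.81 + 0.01 = 10.46

SSE = 10.46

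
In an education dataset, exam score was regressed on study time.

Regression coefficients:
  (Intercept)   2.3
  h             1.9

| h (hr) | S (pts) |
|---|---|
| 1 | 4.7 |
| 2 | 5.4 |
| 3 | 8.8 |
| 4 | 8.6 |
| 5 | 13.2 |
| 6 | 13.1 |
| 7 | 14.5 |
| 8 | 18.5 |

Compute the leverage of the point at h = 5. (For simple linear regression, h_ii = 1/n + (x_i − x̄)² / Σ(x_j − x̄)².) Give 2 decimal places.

h̄ = (1 + 2 + 3 + 4 + 5 + 6 + 7 + 8)/8 = 4.5
Σ(h − h̄)² = 12.25 + 6.25 + 2.25 + 0.25 + 0.25 + 2.25 + 6.25 + 12.25 = 42
h = 1/8 + (0.5)²/42 = 0.125 + 0.00595238 = 0.13

h = 0.13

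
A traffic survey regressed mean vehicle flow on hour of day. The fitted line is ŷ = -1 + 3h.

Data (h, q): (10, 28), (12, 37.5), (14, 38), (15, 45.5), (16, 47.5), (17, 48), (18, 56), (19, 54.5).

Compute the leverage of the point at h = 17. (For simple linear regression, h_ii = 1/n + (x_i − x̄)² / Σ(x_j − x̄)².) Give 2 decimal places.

h̄ = (10 + 12 + 14 + 15 + 16 + 17 + 18 + 19)/8 = 15.125
Σ(h − h̄)² = 26.2656 + 9.76562 + 1.26562 + 0.015625 + 0.765625 + 3.51562 + 8.26562 + 15.0156 = 64.875
h = 1/8 + (1.875)²/64.875 = 0.125 + 0.0541908 = 0.18

h = 0.18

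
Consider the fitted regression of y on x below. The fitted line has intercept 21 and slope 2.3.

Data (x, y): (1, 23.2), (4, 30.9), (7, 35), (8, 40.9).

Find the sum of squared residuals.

SSE = 7.16

x=1: ŷ = 21 + 2.3·1 = 23.3; r = 23.2 − 23.3 = -0.1
x=4: ŷ = 21 + 2.3·4 = 30.2; r = 30.9 − 30.2 = 0.7
x=7: ŷ = 21 + 2.3·7 = 37.1; r = 35 − 37.1 = -2.1
x=8: ŷ = 21 + 2.3·8 = 39.4; r = 40.9 − 39.4 = 1.5
SSE = 0.01 + 0.49 + 4.41 + 2.25 = 7.16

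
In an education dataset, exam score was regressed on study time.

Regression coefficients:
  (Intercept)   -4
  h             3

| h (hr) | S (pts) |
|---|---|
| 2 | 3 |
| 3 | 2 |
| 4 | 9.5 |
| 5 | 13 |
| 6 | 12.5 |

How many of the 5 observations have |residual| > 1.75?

h=2: ŷ = -4 + 3·2 = 2; e = 3 − 2 = 1
h=3: ŷ = -4 + 3·3 = 5; e = 2 − 5 = -3
h=4: ŷ = -4 + 3·4 = 8; e = 9.5 − 8 = 1.5
h=5: ŷ = -4 + 3·5 = 11; e = 13 − 11 = 2
h=6: ŷ = -4 + 3·6 = 14; e = 12.5 − 14 = -1.5
|e| > 1.75: h=3 (|e|=3), h=5 (|e|=2) → 2

2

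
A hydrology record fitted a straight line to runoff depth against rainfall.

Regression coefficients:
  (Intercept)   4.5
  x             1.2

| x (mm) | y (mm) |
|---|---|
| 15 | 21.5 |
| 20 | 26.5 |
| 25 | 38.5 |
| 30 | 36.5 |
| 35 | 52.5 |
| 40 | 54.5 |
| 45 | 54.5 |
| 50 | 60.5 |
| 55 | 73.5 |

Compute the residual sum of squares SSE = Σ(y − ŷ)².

x=15: ŷ = 4.5 + 1.2·15 = 22.5; r = 21.5 − 22.5 = -1
x=20: ŷ = 4.5 + 1.2·20 = 28.5; r = 26.5 − 28.5 = -2
x=25: ŷ = 4.5 + 1.2·25 = 34.5; r = 38.5 − 34.5 = 4
x=30: ŷ = 4.5 + 1.2·30 = 40.5; r = 36.5 − 40.5 = -4
x=35: ŷ = 4.5 + 1.2·35 = 46.5; r = 52.5 − 46.5 = 6
x=40: ŷ = 4.5 + 1.2·40 = 52.5; r = 54.5 − 52.5 = 2
x=45: ŷ = 4.5 + 1.2·45 = 58.5; r = 54.5 − 58.5 = -4
x=50: ŷ = 4.5 + 1.2·50 = 64.5; r = 60.5 − 64.5 = -4
x=55: ŷ = 4.5 + 1.2·55 = 70.5; r = 73.5 − 70.5 = 3
SSE = 1 + 4 + 16 + 16 + 36 + 4 + 16 + 16 + 9 = 118

SSE = 118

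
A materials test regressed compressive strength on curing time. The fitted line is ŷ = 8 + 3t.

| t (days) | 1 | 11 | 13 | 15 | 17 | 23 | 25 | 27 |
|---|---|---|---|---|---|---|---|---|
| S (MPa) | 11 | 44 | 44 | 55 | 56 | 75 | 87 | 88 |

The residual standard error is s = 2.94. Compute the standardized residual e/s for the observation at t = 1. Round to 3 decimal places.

0.000

ŷ = 8 + 3·1 = 11
e = 11 − 11 = 0
e/s = 0 / 2.94 = 0.000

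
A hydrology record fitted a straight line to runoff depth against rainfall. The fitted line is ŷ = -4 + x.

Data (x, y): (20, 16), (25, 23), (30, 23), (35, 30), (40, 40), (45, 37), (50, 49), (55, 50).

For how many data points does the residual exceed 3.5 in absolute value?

x=20: ŷ = -4 + 20 = 16; e = 16 − 16 = 0
x=25: ŷ = -4 + 25 = 21; e = 23 − 21 = 2
x=30: ŷ = -4 + 30 = 26; e = 23 − 26 = -3
x=35: ŷ = -4 + 35 = 31; e = 30 − 31 = -1
x=40: ŷ = -4 + 40 = 36; e = 40 − 36 = 4
x=45: ŷ = -4 + 45 = 41; e = 37 − 41 = -4
x=50: ŷ = -4 + 50 = 46; e = 49 − 46 = 3
x=55: ŷ = -4 + 55 = 51; e = 50 − 51 = -1
|e| > 3.5: x=40 (|e|=4), x=45 (|e|=4) → 2

2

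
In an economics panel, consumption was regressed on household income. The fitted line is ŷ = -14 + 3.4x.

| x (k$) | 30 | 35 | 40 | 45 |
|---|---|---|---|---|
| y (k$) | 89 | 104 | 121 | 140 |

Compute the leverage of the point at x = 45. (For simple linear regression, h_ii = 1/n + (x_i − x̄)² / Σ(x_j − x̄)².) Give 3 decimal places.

h = 0.700

x̄ = (30 + 35 + 40 + 45)/4 = 37.5
Σ(x − x̄)² = 56.25 + 6.25 + 6.25 + 56.25 = 125
h = 1/4 + (7.5)²/125 = 0.25 + 0.45 = 0.700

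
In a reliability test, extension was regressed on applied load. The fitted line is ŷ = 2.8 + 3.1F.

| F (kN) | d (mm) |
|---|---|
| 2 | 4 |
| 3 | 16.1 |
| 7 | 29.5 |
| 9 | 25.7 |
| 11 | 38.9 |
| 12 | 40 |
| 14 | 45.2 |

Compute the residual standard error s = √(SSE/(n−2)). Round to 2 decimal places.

s = 4.38

F=2: ŷ = 2.8 + 3.1·2 = 9; e = 4 − 9 = -5
F=3: ŷ = 2.8 + 3.1·3 = 12.1; e = 16.1 − 12.1 = 4
F=7: ŷ = 2.8 + 3.1·7 = 24.5; e = 29.5 − 24.5 = 5
F=9: ŷ = 2.8 + 3.1·9 = 30.7; e = 25.7 − 30.7 = -5
F=11: ŷ = 2.8 + 3.1·11 = 36.9; e = 38.9 − 36.9 = 2
F=12: ŷ = 2.8 + 3.1·12 = 40; e = 40 − 40 = 0
F=14: ŷ = 2.8 + 3.1·14 = 46.2; e = 45.2 − 46.2 = -1
SSE = 25 + 16 + 25 + 25 + 4 + 0 + 1 = 96
s = √(96/5) = √19.2 ≈ 4.38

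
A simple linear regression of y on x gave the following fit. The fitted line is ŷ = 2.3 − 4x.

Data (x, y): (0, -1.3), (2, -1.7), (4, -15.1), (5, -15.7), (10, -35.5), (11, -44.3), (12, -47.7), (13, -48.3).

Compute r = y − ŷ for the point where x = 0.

ŷ = 2.3 − 4·0 = 2.3
r = -1.3 − 2.3 = -3.6

r = -3.6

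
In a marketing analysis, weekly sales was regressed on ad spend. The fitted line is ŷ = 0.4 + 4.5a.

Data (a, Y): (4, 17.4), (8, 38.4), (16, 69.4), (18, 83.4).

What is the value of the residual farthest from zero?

a=4: ŷ = 0.4 + 4.5·4 = 18.4; r = 17.4 − 18.4 = -1
a=8: ŷ = 0.4 + 4.5·8 = 36.4; r = 38.4 − 36.4 = 2
a=16: ŷ = 0.4 + 4.5·16 = 72.4; r = 69.4 − 72.4 = -3
a=18: ŷ = 0.4 + 4.5·18 = 81.4; r = 83.4 − 81.4 = 2
Largest |r| is 3 at a = 16, residual -3.

r = -3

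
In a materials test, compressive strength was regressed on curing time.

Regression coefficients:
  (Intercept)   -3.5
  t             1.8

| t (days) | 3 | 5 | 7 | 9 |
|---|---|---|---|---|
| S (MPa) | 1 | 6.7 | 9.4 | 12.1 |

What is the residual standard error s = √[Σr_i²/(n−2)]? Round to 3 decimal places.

t=3: ŷ = -3.5 + 1.8·3 = 1.9; r = 1 − 1.9 = -0.9
t=5: ŷ = -3.5 + 1.8·5 = 5.5; r = 6.7 − 5.5 = 1.2
t=7: ŷ = -3.5 + 1.8·7 = 9.1; r = 9.4 − 9.1 = 0.3
t=9: ŷ = -3.5 + 1.8·9 = 12.7; r = 12.1 − 12.7 = -0.6
SSE = 0.81 + 1.44 + 0.09 + 0.36 = 2.7
s = √(2.7/2) = √1.35 ≈ 1.162

s = 1.162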